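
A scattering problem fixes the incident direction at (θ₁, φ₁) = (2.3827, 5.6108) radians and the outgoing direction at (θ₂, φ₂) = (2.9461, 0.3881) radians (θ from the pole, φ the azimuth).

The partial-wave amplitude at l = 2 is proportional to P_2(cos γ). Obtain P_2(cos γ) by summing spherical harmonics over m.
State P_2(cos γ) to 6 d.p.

Addition theorem: P_2(cos γ) = (4π/5) Σ_m Y*_{lm}(Ω₁) Y_{lm}(Ω₂), m = −2…2:
  [-2]  conj(Y_{2,-2})(Ω₁) = +0.040990-0.178251i ; Y_{2,-2}(Ω₂) = +0.010401-0.010211i ; Δ = -0.001394-0.002272i
  [-1]  conj(Y_{2,-1})(Ω₁) = -0.301773+0.240254i ; Y_{2,-1}(Ω₂) = -0.136261+0.055708i ; Δ = +0.027736-0.049549i
  [+0]  conj(Y_{2,0})(Ω₁) = +0.182763-0.000000i ; Y_{2,0}(Ω₂) = +0.595081+0.000000i ; Δ = +0.108759+0.000000i
  [+1]  conj(Y_{2,1})(Ω₁) = +0.301773+0.240254i ; Y_{2,1}(Ω₂) = +0.136261+0.055708i ; Δ = +0.027736+0.049549i
  [+2]  conj(Y_{2,2})(Ω₁) = +0.040990+0.178251i ; Y_{2,2}(Ω₂) = +0.010401+0.010211i ; Δ = -0.001394+0.002272i
Accumulated sum +0.161442-0.000000i; after 4π/(2l+1) scaling, +0.405749-0.000000i ⇒ P_2 = 0.405749

0.405749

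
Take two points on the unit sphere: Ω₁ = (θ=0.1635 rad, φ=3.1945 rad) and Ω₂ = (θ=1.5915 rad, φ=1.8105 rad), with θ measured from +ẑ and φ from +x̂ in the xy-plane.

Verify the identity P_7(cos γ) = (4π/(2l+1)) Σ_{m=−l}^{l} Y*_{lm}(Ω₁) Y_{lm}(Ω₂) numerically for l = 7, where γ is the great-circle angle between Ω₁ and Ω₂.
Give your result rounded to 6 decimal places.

Summing Y*_{l m}(θ₁,φ₁)·Y_{l m}(θ₂,φ₂) over m ∈ [−7, 7]; prefactor 4π/(2·7+1) = 0.837758:
  [-7]  conj(Y_{7,-7})(Ω₁) = (-0.000001, -0.000001) ; Y_{7,-7}(Ω₂) = (0.496428, -0.053386) ; Δ = (-0.000001, -0.000000)
  [-6]  conj(Y_{7,-6})(Ω₁) = (0.000033, 0.000011) ; Y_{7,-6}(Ω₂) = (0.005113, -0.038344) ; Δ = (0.000001, -0.000001)
  [-5]  conj(Y_{7,-5})(Ω₁) = (-0.000472, -0.000128) ; Y_{7,-5}(Ω₂) = (0.339526, 0.132580) ; Δ = (-0.000143, -0.000106)
  [-4]  conj(Y_{7,-4})(Ω₁) = (0.004798, 0.001031) ; Y_{7,-4}(Ω₂) = (0.026113, -0.037204) ; Δ = (0.000164, -0.000152)
  [-3]  conj(Y_{7,-3})(Ω₁) = (-0.034991, -0.005601) ; Y_{7,-3}(Ω₂) = (0.216429, 0.247207) ; Δ = (-0.006188, -0.009862)
  [-2]  conj(Y_{7,-2})(Ω₁) = (0.176668, 0.018764) ; Y_{7,-2}(Ω₂) = (0.042955, -0.022330) ; Δ = (0.008008, -0.003139)
  [-1]  conj(Y_{7,-1})(Ω₁) = (-0.551328, -0.029197) ; Y_{7,-1}(Ω₂) = (0.074931, 0.306589) ; Δ = (-0.032360, -0.171219)
  [+0]  conj(Y_{7,0})(Ω₁) = (0.719961, -0.000000) ; Y_{7,0}(Ω₂) = (0.049287, 0.000000) ; Δ = (0.035484, 0.000000)
  [+1]  conj(Y_{7,1})(Ω₁) = (0.551328, -0.029197) ; Y_{7,1}(Ω₂) = (-0.074931, 0.306589) ; Δ = (-0.032360, 0.171219)
  [+2]  conj(Y_{7,2})(Ω₁) = (0.176668, -0.018764) ; Y_{7,2}(Ω₂) = (0.042955, 0.022330) ; Δ = (0.008008, 0.003139)
  [+3]  conj(Y_{7,3})(Ω₁) = (0.034991, -0.005601) ; Y_{7,3}(Ω₂) = (-0.216429, 0.247207) ; Δ = (-0.006188, 0.009862)
  [+4]  conj(Y_{7,4})(Ω₁) = (0.004798, -0.001031) ; Y_{7,4}(Ω₂) = (0.026113, 0.037204) ; Δ = (0.000164, 0.000152)
  [+5]  conj(Y_{7,5})(Ω₁) = (0.000472, -0.000128) ; Y_{7,5}(Ω₂) = (-0.339526, 0.132580) ; Δ = (-0.000143, 0.000106)
  [+6]  conj(Y_{7,6})(Ω₁) = (0.000033, -0.000011) ; Y_{7,6}(Ω₂) = (0.005113, 0.038344) ; Δ = (0.000001, 0.000001)
  [+7]  conj(Y_{7,7})(Ω₁) = (0.000001, -0.000001) ; Y_{7,7}(Ω₂) = (-0.496428, -0.053386) ; Δ = (-0.000001, 0.000000)
Σ over m = (-0.025557, -0.000000); ×(4π/15) → (-0.021411, -0.000000). Real part: -0.021411

-0.021411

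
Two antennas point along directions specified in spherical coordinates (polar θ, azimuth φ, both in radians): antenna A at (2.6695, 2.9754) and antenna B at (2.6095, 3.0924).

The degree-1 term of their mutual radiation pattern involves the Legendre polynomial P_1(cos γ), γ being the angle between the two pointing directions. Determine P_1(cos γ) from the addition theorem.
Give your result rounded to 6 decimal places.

0.996623

Summing Y*_{l m}(θ₁,φ₁)·Y_{l m}(θ₂,φ₂) over m ∈ [−1, 1]; prefactor 4π/(2·1+1) = 4.188790:
  [-1]  conj(Y_{1,-1})(Ω₁) = -0.154949+0.025991i ; Y_{1,-1}(Ω₂) = -0.175070-0.008619i ; Δ = +0.027351-0.003215i
  [+0]  conj(Y_{1,0})(Ω₁) = -0.435158-0.000000i ; Y_{1,0}(Ω₂) = -0.421052+0.000000i ; Δ = +0.183224+0.000000i
  [+1]  conj(Y_{1,1})(Ω₁) = +0.154949+0.025991i ; Y_{1,1}(Ω₂) = +0.175070-0.008619i ; Δ = +0.027351+0.003215i
Σ over m = +0.237926+0.000000i; ×(4π/3) → +0.996623+0.000000i. Real part: 0.996623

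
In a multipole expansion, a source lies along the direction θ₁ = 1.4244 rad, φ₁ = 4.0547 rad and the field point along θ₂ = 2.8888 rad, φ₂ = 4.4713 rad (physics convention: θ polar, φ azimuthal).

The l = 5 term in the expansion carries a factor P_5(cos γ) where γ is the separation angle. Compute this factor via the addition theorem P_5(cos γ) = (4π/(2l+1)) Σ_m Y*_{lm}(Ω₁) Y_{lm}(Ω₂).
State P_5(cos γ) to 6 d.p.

Term-by-term m-sum for l=5 (normalisation 4π/11 = 1.142397):
  [-5]  conj(Y_{5,-5})(Ω₁) = +0.064359+0.435100i ; Y_{5,-5}(Ω₂) = -0.000424+0.000162i ; Δ = -0.000098-0.000174i
  [-4]  conj(Y_{5,-4})(Ω₁) = -0.178904-0.100268i ; Y_{5,-4}(Ω₂) = -0.003169-0.004569i ; Δ = +0.000109+0.001135i
  [-3]  conj(Y_{5,-3})(Ω₁) = -0.249194+0.106025i ; Y_{5,-3}(Ω₂) = +0.026640-0.030175i ; Δ = -0.003439+0.010344i
  [-2]  conj(Y_{5,-2})(Ω₁) = +0.057229-0.219167i ; Y_{5,-2}(Ω₂) = +0.164819+0.086264i ; Δ = +0.028339-0.031186i
  [-1]  conj(Y_{5,-1})(Ω₁) = -0.137830-0.178442i ; Y_{5,-1}(Ω₂) = -0.121080+0.492452i ; Δ = +0.104563-0.046269i
  [+0]  conj(Y_{5,0})(Ω₁) = +0.230975-0.000000i ; Y_{5,0}(Ω₂) = -0.537120+0.000000i ; Δ = -0.124061+0.000000i
  [+1]  conj(Y_{5,1})(Ω₁) = +0.137830-0.178442i ; Y_{5,1}(Ω₂) = +0.121080+0.492452i ; Δ = +0.104563+0.046269i
  [+2]  conj(Y_{5,2})(Ω₁) = +0.057229+0.219167i ; Y_{5,2}(Ω₂) = +0.164819-0.086264i ; Δ = +0.028339+0.031186i
  [+3]  conj(Y_{5,3})(Ω₁) = +0.249194+0.106025i ; Y_{5,3}(Ω₂) = -0.026640-0.030175i ; Δ = -0.003439-0.010344i
  [+4]  conj(Y_{5,4})(Ω₁) = -0.178904+0.100268i ; Y_{5,4}(Ω₂) = -0.003169+0.004569i ; Δ = +0.000109-0.001135i
  [+5]  conj(Y_{5,5})(Ω₁) = -0.064359+0.435100i ; Y_{5,5}(Ω₂) = +0.000424+0.000162i ; Δ = -0.000098+0.000174i
Total Σ_m = +0.134884+0.000000i. Multiply by 1.142397: +0.154092+0.000000i. P_5(cos γ) = 0.154092

0.154092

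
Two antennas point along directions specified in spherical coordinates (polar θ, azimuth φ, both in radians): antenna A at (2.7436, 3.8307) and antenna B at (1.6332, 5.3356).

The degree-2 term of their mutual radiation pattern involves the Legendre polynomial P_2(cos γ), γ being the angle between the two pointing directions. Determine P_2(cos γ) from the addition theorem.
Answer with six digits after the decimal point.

-0.489676

Addition theorem: P_2(cos γ) = (4π/5) Σ_m Y*_{lm}(Ω₁) Y_{lm}(Ω₂), m = −2…2:
  [-2]  conj(Y_{2,-2})(Ω₁) = +0.011105+0.056949i ; Y_{2,-2}(Ω₂) = -0.122633+0.364706i ; Δ = -0.022132-0.002934i
  [-1]  conj(Y_{2,-1})(Ω₁) = +0.213031+0.175503i ; Y_{2,-1}(Ω₂) = -0.028064-0.039045i ; Δ = +0.000874-0.013243i
  [+0]  conj(Y_{2,0})(Ω₁) = +0.488659-0.000000i ; Y_{2,0}(Ω₂) = -0.311712+0.000000i ; Δ = -0.152321+0.000000i
  [+1]  conj(Y_{2,1})(Ω₁) = -0.213031+0.175503i ; Y_{2,1}(Ω₂) = +0.028064-0.039045i ; Δ = +0.000874+0.013243i
  [+2]  conj(Y_{2,2})(Ω₁) = +0.011105-0.056949i ; Y_{2,2}(Ω₂) = -0.122633-0.364706i ; Δ = -0.022132+0.002934i
Σ over m = -0.194836+0.000000i; ×(4π/5) → -0.489676+0.000000i. Real part: -0.489676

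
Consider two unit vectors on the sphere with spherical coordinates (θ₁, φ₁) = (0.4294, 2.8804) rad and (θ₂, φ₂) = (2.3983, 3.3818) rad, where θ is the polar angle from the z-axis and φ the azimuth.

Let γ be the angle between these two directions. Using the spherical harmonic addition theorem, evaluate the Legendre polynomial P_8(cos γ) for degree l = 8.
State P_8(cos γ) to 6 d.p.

-0.241520

Term-by-term m-sum for l=8 (normalisation 4π/17 = 0.739198):
  m=-8: (-0.000231, -0.000404) × (-0.007791, -0.021287) = (-0.000007, 0.000008)  (running Σ = (-0.000007, 0.000008))
  m=-7: (0.001035, 0.003930) × (-0.010894, -0.098046) = (0.000374, -0.000144)  (running Σ = (0.000367, -0.000136))
  m=-6: (0.000081, -0.022345) × (0.033302, -0.255618) = (-0.005709, -0.000765)  (running Σ = (-0.005342, -0.000901))
  m=-5: (-0.022752, 0.083893) × (0.157540, -0.406464) = (0.030515, 0.022464)  (running Σ = (0.025173, 0.021563))
  m=-4: (0.122095, -0.210294) × (0.244047, -0.349202) = (-0.043638, -0.093957)  (running Σ = (-0.018465, -0.072394))
  m=-3: (-0.331210, 0.330006) × (0.054763, -0.048091) = (-0.002268, 0.034000)  (running Σ = (-0.020733, -0.038394))
  m=-2: (0.452618, -0.260587) × (-0.308290, 0.160662) = (-0.097671, 0.153055)  (running Σ = (-0.118404, 0.114661))
  m=-1: (-0.088215, 0.023580) × (-0.244370, 0.059855) = (0.020146, -0.011042)  (running Σ = (-0.098258, 0.103618))
  m=0: (-0.467965, -0.000000) × (0.278262, 0.000000) = (-0.130217, -0.000000)  (running Σ = (-0.228475, 0.103618))
  m=1: (0.088215, 0.023580) × (0.244370, 0.059855) = (0.020146, 0.011042)  (running Σ = (-0.208329, 0.114661))
  m=2: (0.452618, 0.260587) × (-0.308290, -0.160662) = (-0.097671, -0.153055)  (running Σ = (-0.306000, -0.038394))
  m=3: (0.331210, 0.330006) × (-0.054763, -0.048091) = (-0.002268, -0.034000)  (running Σ = (-0.308268, -0.072394))
  m=4: (0.122095, 0.210294) × (0.244047, 0.349202) = (-0.043638, 0.093957)  (running Σ = (-0.351906, 0.021563))
  m=5: (0.022752, 0.083893) × (-0.157540, -0.406464) = (0.030515, -0.022464)  (running Σ = (-0.321391, -0.000901))
  m=6: (0.000081, 0.022345) × (0.033302, 0.255618) = (-0.005709, 0.000765)  (running Σ = (-0.327100, -0.000136))
  m=7: (-0.001035, 0.003930) × (0.010894, -0.098046) = (0.000374, 0.000144)  (running Σ = (-0.326726, 0.000008))
  m=8: (-0.000231, 0.000404) × (-0.007791, 0.021287) = (-0.000007, -0.000008)  (running Σ = (-0.326733, 0.000000))
Accumulated sum (-0.326733, 0.000000); after 4π/(2l+1) scaling, (-0.241520, 0.000000) ⇒ P_8 = -0.241520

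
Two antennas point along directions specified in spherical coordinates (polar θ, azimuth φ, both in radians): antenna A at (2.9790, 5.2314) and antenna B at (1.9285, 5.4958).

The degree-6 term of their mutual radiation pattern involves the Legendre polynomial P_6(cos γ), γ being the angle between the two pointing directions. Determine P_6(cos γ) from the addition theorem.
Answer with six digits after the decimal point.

0.327290

Summing Y*_{l m}(θ₁,φ₁)·Y_{l m}(θ₂,φ₂) over m ∈ [−6, 6]; prefactor 4π/(2·6+1) = 0.966644:
  m=-6: Y*=0.00001 - 0.00000j  Y=0.00389 - 0.32629j  product -0.00000 - 0.00000j
  m=-5: Y*=-0.00010 - 0.00016j  Y=0.29578 + 0.30172j  product 0.00002 - 0.00008j
  m=-4: Y*=-0.00115 + 0.00208j  Y=-0.09571 - 0.00076j  product 0.00011 - 0.00020j
  m=-3: Y*=0.02103 - 0.00029j  Y=-0.22020 + 0.21759j  product -0.00457 + 0.00464j
  m=-2: Y*=-0.06400 - 0.10855j  Y=0.00081 - 0.20308j  product -0.02210 + 0.01291j
  m=-1: Y*=-0.23109 + 0.40454j  Y=-0.17337 - 0.17406j  product 0.11048 - 0.02991j
  m=+0: Y*=0.75349 + 0.00000j  Y=0.22653 + 0.00000j  product 0.17069 + 0.00000j
  m=+1: Y*=0.23109 + 0.40454j  Y=0.17337 - 0.17406j  product 0.11048 + 0.02991j
  m=+2: Y*=-0.06400 + 0.10855j  Y=0.00081 + 0.20308j  product -0.02210 - 0.01291j
  m=+3: Y*=-0.02103 - 0.00029j  Y=0.22020 + 0.21759j  product -0.00457 - 0.00464j
  m=+4: Y*=-0.00115 - 0.00208j  Y=-0.09571 + 0.00076j  product 0.00011 + 0.00020j
  m=+5: Y*=0.00010 - 0.00016j  Y=-0.29578 + 0.30172j  product 0.00002 + 0.00008j
  m=+6: Y*=0.00001 + 0.00000j  Y=0.00389 + 0.32629j  product -0.00000 + 0.00000j
Total Σ_m = 0.33858 - 0.00000j. Multiply by 0.966644: 0.32729 - 0.00000j. P_6(cos γ) = 0.327290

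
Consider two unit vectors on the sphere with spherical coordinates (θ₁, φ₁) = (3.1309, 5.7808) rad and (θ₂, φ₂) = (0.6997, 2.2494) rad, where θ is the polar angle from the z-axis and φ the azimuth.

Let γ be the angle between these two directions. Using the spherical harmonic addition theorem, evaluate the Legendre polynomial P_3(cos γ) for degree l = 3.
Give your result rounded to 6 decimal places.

Summing Y*_{l m}(θ₁,φ₁)·Y_{l m}(θ₂,φ₂) over m ∈ [−3, 3]; prefactor 4π/(2·3+1) = 1.795196:
  m=-3: Y*=+0.000000-0.000001i  Y=+0.099598-0.049969i  product -0.000000-0.000000i
  m=-2: Y*=-0.000063+0.000099i  Y=-0.068731+0.316883i  product -0.000027-0.000027i
  m=-1: Y*=+0.012113-0.006655i  Y=-0.251666-0.312104i  product -0.005125-0.002106i
  m=+0: Y*=-0.746097-0.000000i  Y=-0.021013+0.000000i  product +0.015678+0.000000i
  m=+1: Y*=-0.012113-0.006655i  Y=+0.251666-0.312104i  product -0.005125+0.002106i
  m=+2: Y*=-0.000063-0.000099i  Y=-0.068731-0.316883i  product -0.000027+0.000027i
  m=+3: Y*=-0.000000-0.000001i  Y=-0.099598-0.049969i  product -0.000000+0.000000i
Total Σ_m = +0.005373+0.000000i. Multiply by 1.795196: +0.009646+0.000000i. P_3(cos γ) = 0.009646

0.009646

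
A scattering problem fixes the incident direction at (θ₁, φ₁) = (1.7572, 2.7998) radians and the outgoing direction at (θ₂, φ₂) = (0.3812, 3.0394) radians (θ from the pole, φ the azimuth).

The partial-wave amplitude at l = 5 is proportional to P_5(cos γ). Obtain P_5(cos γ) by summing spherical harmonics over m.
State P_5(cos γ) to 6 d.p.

0.291245

Term-by-term m-sum for l=5 (normalisation 4π/11 = 1.142397):
  [-5]  conj(Y_{5,-5})(Ω₁) = (0.058576, 0.421247) ; Y_{5,-5}(Ω₂) = (-0.002885, -0.001618) ; Δ = (0.000512, -0.001310)
  [-4]  conj(Y_{5,-4})(Ω₁) = (-0.051292, 0.248402) ; Y_{5,-4}(Ω₂) = (0.023949, 0.010374) ; Δ = (-0.003805, 0.005417)
  [-3]  conj(Y_{5,-3})(Ω₁) = (0.117659, -0.193895) ; Y_{5,-3}(Ω₂) = (-0.114709, -0.036312) ; Δ = (-0.020537, 0.017969)
  [-2]  conj(Y_{5,-2})(Ω₁) = (0.210922, -0.171818) ; Y_{5,-2}(Ω₂) = (0.337878, 0.070035) ; Δ = (0.083299, -0.043282)
  [-1]  conj(Y_{5,-1})(Ω₁) = (-0.161291, 0.057380) ; Y_{5,-1}(Ω₂) = (-0.536584, -0.055027) ; Δ = (0.089704, -0.021914)
  [+0]  conj(Y_{5,0})(Ω₁) = (-0.274611, -0.000000) ; Y_{5,0}(Ω₂) = (0.158053, 0.000000) ; Δ = (-0.043403, -0.000000)
  [+1]  conj(Y_{5,1})(Ω₁) = (0.161291, 0.057380) ; Y_{5,1}(Ω₂) = (0.536584, -0.055027) ; Δ = (0.089704, 0.021914)
  [+2]  conj(Y_{5,2})(Ω₁) = (0.210922, 0.171818) ; Y_{5,2}(Ω₂) = (0.337878, -0.070035) ; Δ = (0.083299, 0.043282)
  [+3]  conj(Y_{5,3})(Ω₁) = (-0.117659, -0.193895) ; Y_{5,3}(Ω₂) = (0.114709, -0.036312) ; Δ = (-0.020537, -0.017969)
  [+4]  conj(Y_{5,4})(Ω₁) = (-0.051292, -0.248402) ; Y_{5,4}(Ω₂) = (0.023949, -0.010374) ; Δ = (-0.003805, -0.005417)
  [+5]  conj(Y_{5,5})(Ω₁) = (-0.058576, 0.421247) ; Y_{5,5}(Ω₂) = (0.002885, -0.001618) ; Δ = (0.000512, 0.001310)
Accumulated sum (0.254942, 0.000000); after 4π/(2l+1) scaling, (0.291245, 0.000000) ⇒ P_5 = 0.291245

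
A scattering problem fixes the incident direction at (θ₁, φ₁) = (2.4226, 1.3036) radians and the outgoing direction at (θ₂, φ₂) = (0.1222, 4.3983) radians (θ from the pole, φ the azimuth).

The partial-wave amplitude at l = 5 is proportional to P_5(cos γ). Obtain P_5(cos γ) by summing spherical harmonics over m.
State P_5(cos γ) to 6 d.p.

Addition theorem: P_5(cos γ) = (4π/11) Σ_m Y*_{lm}(Ω₁) Y_{lm}(Ω₂), m = −5…5:
  [-5]  conj(Y_{5,-5})(Ω₁) = (0.055944, 0.013383) ; Y_{5,-5}(Ω₂) = (-0.000012, 0.000000) ; Δ = (-0.000001, -0.000000)
  [-4]  conj(Y_{5,-4})(Ω₁) = (-0.100001, 0.182179) ; Y_{5,-4}(Ω₂) = (0.000099, 0.000306) ; Δ = (-0.000066, -0.000012)
  [-3]  conj(Y_{5,-3})(Ω₁) = (-0.290855, -0.281586) ; Y_{5,-3}(Ω₂) = (0.003987, -0.002898) ; Δ = (-0.001976, -0.000280)
  [-2]  conj(Y_{5,-2})(Ω₁) = (0.332596, -0.196841) ; Y_{5,-2}(Ω₂) = (-0.039544, -0.028722) ; Δ = (-0.018806, -0.001769)
  [-1]  conj(Y_{5,-1})(Ω₁) = (-0.010831, -0.039566) ; Y_{5,-1}(Ω₂) = (-0.091532, 0.281773) ; Δ = (0.012140, 0.000570)
  [+0]  conj(Y_{5,0})(Ω₁) = (0.390489, -0.000000) ; Y_{5,0}(Ω₂) = (0.833653, 0.000000) ; Δ = (0.325532, 0.000000)
  [+1]  conj(Y_{5,1})(Ω₁) = (0.010831, -0.039566) ; Y_{5,1}(Ω₂) = (0.091532, 0.281773) ; Δ = (0.012140, -0.000570)
  [+2]  conj(Y_{5,2})(Ω₁) = (0.332596, 0.196841) ; Y_{5,2}(Ω₂) = (-0.039544, 0.028722) ; Δ = (-0.018806, 0.001769)
  [+3]  conj(Y_{5,3})(Ω₁) = (0.290855, -0.281586) ; Y_{5,3}(Ω₂) = (-0.003987, -0.002898) ; Δ = (-0.001976, 0.000280)
  [+4]  conj(Y_{5,4})(Ω₁) = (-0.100001, -0.182179) ; Y_{5,4}(Ω₂) = (0.000099, -0.000306) ; Δ = (-0.000066, 0.000012)
  [+5]  conj(Y_{5,5})(Ω₁) = (-0.055944, 0.013383) ; Y_{5,5}(Ω₂) = (0.000012, 0.000000) ; Δ = (-0.000001, 0.000000)
Σ over m = (0.308116, 0.000000); ×(4π/11) → (0.351991, 0.000000). Real part: 0.351991

0.351991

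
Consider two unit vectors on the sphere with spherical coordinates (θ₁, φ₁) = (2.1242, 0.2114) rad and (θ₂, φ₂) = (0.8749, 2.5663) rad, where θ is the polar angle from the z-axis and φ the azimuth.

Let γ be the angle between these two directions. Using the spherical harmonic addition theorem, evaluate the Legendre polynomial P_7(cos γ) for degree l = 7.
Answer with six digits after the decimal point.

Expand P_7 via completeness: Σ_{m} conj(Y_{7,m}) at Ω₁ times Y_{7,m} at Ω₂ —
  m=-7: +0.014656+0.160614i × +0.049640+0.060719i = -0.009025+0.008863i  (running Σ = -0.009025+0.008863i)
  m=-6: -0.111028-0.355900i × -0.233423-0.074814i = -0.000710+0.091382i  (running Σ = -0.009735+0.100244i)
  m=-5: +0.208242+0.368992i × +0.409474-0.111181i = +0.126295+0.127940i  (running Σ = +0.116560+0.228184i)
  m=-4: -0.079218-0.089380i × -0.255107+0.284847i = +0.045669+0.000236i  (running Σ = +0.162229+0.228421i)
  m=-3: -0.237040-0.174359i × +0.000220-0.001405i = -0.000297+0.000295i  (running Σ = +0.161932+0.228716i)
  m=-2: +0.242846+0.109265i × -0.145925-0.326581i = +0.000247-0.095253i  (running Σ = +0.162178+0.133462i)
  m=-1: +0.189291+0.040623i × +0.137607+0.089233i = +0.022423+0.022481i  (running Σ = +0.184601+0.155943i)
  m=0: -0.293463-0.000000i × +0.314641+0.000000i = -0.092335-0.000000i  (running Σ = +0.092266+0.155943i)
  m=1: -0.189291+0.040623i × -0.137607+0.089233i = +0.022423-0.022481i  (running Σ = +0.114689+0.133462i)
  m=2: +0.242846-0.109265i × -0.145925+0.326581i = +0.000247+0.095253i  (running Σ = +0.114935+0.228716i)
  m=3: +0.237040-0.174359i × -0.000220-0.001405i = -0.000297-0.000295i  (running Σ = +0.114638+0.228421i)
  m=4: -0.079218+0.089380i × -0.255107-0.284847i = +0.045669-0.000236i  (running Σ = +0.160307+0.228184i)
  m=5: -0.208242+0.368992i × -0.409474-0.111181i = +0.126295-0.127940i  (running Σ = +0.286601+0.100244i)
  m=6: -0.111028+0.355900i × -0.233423+0.074814i = -0.000710-0.091382i  (running Σ = +0.285892+0.008863i)
  m=7: -0.014656+0.160614i × -0.049640+0.060719i = -0.009025-0.008863i  (running Σ = +0.276867+0.000000i)
Σ over m = +0.276867+0.000000i; ×(4π/15) → +0.231947+0.000000i. Real part: 0.231947

0.231947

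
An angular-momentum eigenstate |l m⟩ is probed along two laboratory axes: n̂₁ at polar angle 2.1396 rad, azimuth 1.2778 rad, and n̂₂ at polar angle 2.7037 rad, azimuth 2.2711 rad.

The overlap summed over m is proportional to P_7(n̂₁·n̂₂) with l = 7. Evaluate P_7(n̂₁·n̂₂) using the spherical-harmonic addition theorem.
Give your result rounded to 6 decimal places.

Term-by-term m-sum for l=7 (normalisation 4π/15 = 0.837758):
  term(m=-7) = +0.000146-0.000115i   from Y*(Ω₁)=-0.133672+0.069621i, Y(Ω₂)=-0.001210+0.000232i
  term(m=-6) = +0.003367+0.001128i   from Y*(Ω₁)=-0.067087-0.354212i, Y(Ω₂)=-0.004813+0.008593i
  term(m=-5) = +0.005276+0.020312i   from Y*(Ω₁)=+0.429369+0.045604i, Y(Ω₂)=+0.017118+0.045489i
  term(m=-4) = -0.017046+0.018699i   from Y*(Ω₁)=-0.059677+0.141619i, Y(Ω₂)=+0.155196+0.054964i
  term(m=-3) = +0.102076+0.016650i   from Y*(Ω₁)=+0.209524+0.173566i, Y(Ω₂)=+0.327958-0.192207i
  term(m=-2) = +0.062984+0.142643i   from Y*(Ω₁)=-0.243076+0.161346i, Y(Ω₂)=+0.090521-0.526738i
  term(m=-1) = +0.022363-0.034320i   from Y*(Ω₁)=+0.046293+0.153451i, Y(Ω₂)=-0.164703-0.195422i
  term(m=+0) = -0.118943-0.000000i   from Y*(Ω₁)=-0.313879-0.000000i, Y(Ω₂)=+0.378944+0.000000i
  term(m=+1) = +0.022363+0.034320i   from Y*(Ω₁)=-0.046293+0.153451i, Y(Ω₂)=+0.164703-0.195422i
  term(m=+2) = +0.062984-0.142643i   from Y*(Ω₁)=-0.243076-0.161346i, Y(Ω₂)=+0.090521+0.526738i
  term(m=+3) = +0.102076-0.016650i   from Y*(Ω₁)=-0.209524+0.173566i, Y(Ω₂)=-0.327958-0.192207i
  term(m=+4) = -0.017046-0.018699i   from Y*(Ω₁)=-0.059677-0.141619i, Y(Ω₂)=+0.155196-0.054964i
  term(m=+5) = +0.005276-0.020312i   from Y*(Ω₁)=-0.429369+0.045604i, Y(Ω₂)=-0.017118+0.045489i
  term(m=+6) = +0.003367-0.001128i   from Y*(Ω₁)=-0.067087+0.354212i, Y(Ω₂)=-0.004813-0.008593i
  term(m=+7) = +0.000146+0.000115i   from Y*(Ω₁)=+0.133672+0.069621i, Y(Ω₂)=+0.001210+0.000232i
Σ over m = +0.239387-0.000000i; ×(4π/15) → +0.200548-0.000000i. Real part: 0.200548

0.200548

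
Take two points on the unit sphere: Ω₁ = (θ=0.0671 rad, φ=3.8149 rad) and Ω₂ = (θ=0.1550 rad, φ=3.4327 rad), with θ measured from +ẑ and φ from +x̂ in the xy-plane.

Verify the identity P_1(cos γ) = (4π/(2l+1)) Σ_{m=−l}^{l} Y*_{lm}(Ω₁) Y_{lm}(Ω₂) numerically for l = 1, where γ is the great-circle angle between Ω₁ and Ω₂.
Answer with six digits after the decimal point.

Summing Y*_{l m}(θ₁,φ₁)·Y_{l m}(θ₂,φ₂) over m ∈ [−1, 1]; prefactor 4π/(2·1+1) = 4.188790:
  [-1]  conj(Y_{1,-1})(Ω₁) = -0.01811 - 0.01445j ; Y_{1,-1}(Ω₂) = -0.05109 + 0.01531j ; Δ = 0.00115 + 0.00046j
  [+0]  conj(Y_{1,0})(Ω₁) = 0.48750 + 0.00000j ; Y_{1,0}(Ω₂) = 0.48274 + 0.00000j ; Δ = 0.23534 + 0.00000j
  [+1]  conj(Y_{1,1})(Ω₁) = 0.01811 - 0.01445j ; Y_{1,1}(Ω₂) = 0.05109 + 0.01531j ; Δ = 0.00115 - 0.00046j
Total Σ_m = 0.23763 + 0.00000j. Multiply by 4.188790: 0.99539 + 0.00000j. P_1(cos γ) = 0.995392

0.995392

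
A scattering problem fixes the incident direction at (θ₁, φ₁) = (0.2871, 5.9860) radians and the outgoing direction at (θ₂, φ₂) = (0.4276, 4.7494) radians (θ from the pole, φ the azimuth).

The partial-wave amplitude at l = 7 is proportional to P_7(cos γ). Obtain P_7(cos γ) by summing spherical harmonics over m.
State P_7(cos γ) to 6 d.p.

Expand P_7 via completeness: Σ_{m} conj(Y_{7,m}) at Ω₁ times Y_{7,m} at Ω₂ —
  m=-7: -0.000036-0.000064i × -0.000270-0.001019i = -0.000000+0.000000i  (running Σ = -0.000000+0.000000i)
  m=-6: -0.000195-0.000904i × -0.008445+0.001907i = +0.000003+0.000007i  (running Σ = +0.000003+0.000007i)
  m=-5: +0.000621-0.007294i × +0.008085+0.043187i = +0.000320-0.000032i  (running Σ = +0.000323-0.000025i)
  m=-4: +0.015113-0.037615i × +0.151655-0.022617i = +0.001441-0.006046i  (running Σ = +0.001765-0.006071i)
  m=-3: +0.099860-0.123680i × -0.040560-0.363790i = -0.049044-0.031312i  (running Σ = -0.047279-0.037383i)
  m=-2: +0.346982-0.234526i × -0.536246+0.039767i = -0.176741+0.139562i  (running Σ = -0.224021+0.102179i)
  m=-1: +0.592003-0.181304i × +0.010733+0.289850i = +0.058905+0.169646i  (running Σ = -0.165116+0.271826i)
  m=0: +0.149177-0.000000i × -0.357927+0.000000i = -0.053394+0.000000i  (running Σ = -0.218510+0.271826i)
  m=1: -0.592003-0.181304i × -0.010733+0.289850i = +0.058905-0.169646i  (running Σ = -0.159606+0.102179i)
  m=2: +0.346982+0.234526i × -0.536246-0.039767i = -0.176741-0.139562i  (running Σ = -0.336347-0.037383i)
  m=3: -0.099860-0.123680i × +0.040560-0.363790i = -0.049044+0.031312i  (running Σ = -0.385391-0.006071i)
  m=4: +0.015113+0.037615i × +0.151655+0.022617i = +0.001441+0.006046i  (running Σ = -0.383950-0.000025i)
  m=5: -0.000621-0.007294i × -0.008085+0.043187i = +0.000320+0.000032i  (running Σ = -0.383630+0.000007i)
  m=6: -0.000195+0.000904i × -0.008445-0.001907i = +0.000003-0.000007i  (running Σ = -0.383626+0.000000i)
  m=7: +0.000036-0.000064i × +0.000270-0.001019i = -0.000000-0.000000i  (running Σ = -0.383626-0.000000i)
Σ over m = -0.383626-0.000000i; ×(4π/15) → -0.321386-0.000000i. Real part: -0.321386

-0.321386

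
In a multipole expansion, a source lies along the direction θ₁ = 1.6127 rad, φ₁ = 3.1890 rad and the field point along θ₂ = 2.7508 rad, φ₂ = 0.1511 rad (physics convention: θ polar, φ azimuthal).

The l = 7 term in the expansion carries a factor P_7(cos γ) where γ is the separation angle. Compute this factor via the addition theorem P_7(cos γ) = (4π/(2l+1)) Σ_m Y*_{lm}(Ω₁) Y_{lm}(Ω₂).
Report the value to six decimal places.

Expand P_7 via completeness: Σ_{m} conj(Y_{7,m}) at Ω₁ times Y_{7,m} at Ω₂ —
  m=-7: Y*=-0.469860-0.161911i  Y=+0.000286-0.000507i  product -0.000216+0.000192i
  m=-6: Y*=-0.074833-0.021879i  Y=-0.003258+0.004161i  product +0.000335-0.000240i
  m=-5: Y*=+0.347005+0.083829i  Y=+0.021665-0.020407i  product +0.009228-0.005265i
  m=-4: Y*=+0.089570+0.017192i  Y=-0.095378+0.065869i  product -0.009675+0.004260i
  m=-3: Y*=-0.315081-0.045116i  Y=+0.280852-0.136812i  product -0.094664+0.030436i
  m=-2: Y*=-0.096446-0.009172i  Y=-0.510467+0.159137i  product +0.050692-0.010666i
  m=-1: Y*=+0.303726+0.014410i  Y=+0.401235-0.061092i  product +0.122746-0.012774i
  m=+0: Y*=+0.098543-0.000000i  Y=+0.261773+0.000000i  product +0.025796+0.000000i
  m=+1: Y*=-0.303726+0.014410i  Y=-0.401235-0.061092i  product +0.122746+0.012774i
  m=+2: Y*=-0.096446+0.009172i  Y=-0.510467-0.159137i  product +0.050692+0.010666i
  m=+3: Y*=+0.315081-0.045116i  Y=-0.280852-0.136812i  product -0.094664-0.030436i
  m=+4: Y*=+0.089570-0.017192i  Y=-0.095378-0.065869i  product -0.009675-0.004260i
  m=+5: Y*=-0.347005+0.083829i  Y=-0.021665-0.020407i  product +0.009228+0.005265i
  m=+6: Y*=-0.074833+0.021879i  Y=-0.003258-0.004161i  product +0.000335+0.000240i
  m=+7: Y*=+0.469860-0.161911i  Y=-0.000286-0.000507i  product -0.000216-0.000192i
Total Σ_m = +0.182689-0.000000i. Multiply by 0.837758: +0.153049-0.000000i. P_7(cos γ) = 0.153049

0.153049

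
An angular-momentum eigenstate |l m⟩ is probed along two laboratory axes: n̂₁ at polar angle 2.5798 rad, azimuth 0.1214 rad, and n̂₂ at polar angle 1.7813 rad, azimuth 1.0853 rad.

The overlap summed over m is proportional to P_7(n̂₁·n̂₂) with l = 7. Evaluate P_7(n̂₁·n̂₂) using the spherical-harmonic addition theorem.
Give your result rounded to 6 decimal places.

0.167437

Addition theorem: P_7(cos γ) = (4π/15) Σ_m Y*_{lm}(Ω₁) Y_{lm}(Ω₂), m = −7…7:
  m=-7: Y*=+0.004018+0.004572i  Y=+0.108666-0.413672i  product +0.002328-0.001165i
  m=-6: Y*=-0.027002-0.024086i  Y=-0.333044+0.077494i  product +0.010859+0.005929i
  m=-5: Y*=+0.107448+0.074618i  Y=-0.092941-0.107235i  product -0.001985-0.018457i
  m=-4: Y*=-0.279140-0.147316i  Y=-0.123736+0.317897i  product +0.081371-0.070509i
  m=-3: Y*=+0.454520+0.173266i  Y=-0.040188+0.004614i  product -0.019066-0.004866i
  m=-2: Y*=-0.349090-0.086465i  Y=+0.184778+0.270203i  product -0.041141-0.110302i
  m=-1: Y*=-0.155901-0.019020i  Y=-0.000398+0.000754i  product +0.000076-0.000110i
  m=+0: Y*=+0.419844-0.000000i  Y=+0.321492+0.000000i  product +0.134976+0.000000i
  m=+1: Y*=+0.155901-0.019020i  Y=+0.000398+0.000754i  product +0.000076+0.000110i
  m=+2: Y*=-0.349090+0.086465i  Y=+0.184778-0.270203i  product -0.041141+0.110302i
  m=+3: Y*=-0.454520+0.173266i  Y=+0.040188+0.004614i  product -0.019066+0.004866i
  m=+4: Y*=-0.279140+0.147316i  Y=-0.123736-0.317897i  product +0.081371+0.070509i
  m=+5: Y*=-0.107448+0.074618i  Y=+0.092941-0.107235i  product -0.001985+0.018457i
  m=+6: Y*=-0.027002+0.024086i  Y=-0.333044-0.077494i  product +0.010859-0.005929i
  m=+7: Y*=-0.004018+0.004572i  Y=-0.108666-0.413672i  product +0.002328+0.001165i
Total Σ_m = +0.199863-0.000000i. Multiply by 0.837758: +0.167437-0.000000i. P_7(cos γ) = 0.167437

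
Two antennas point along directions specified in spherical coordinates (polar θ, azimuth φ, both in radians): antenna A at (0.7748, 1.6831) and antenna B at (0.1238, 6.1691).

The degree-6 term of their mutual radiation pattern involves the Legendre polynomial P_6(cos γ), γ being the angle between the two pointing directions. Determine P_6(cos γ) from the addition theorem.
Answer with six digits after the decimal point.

Expand P_6 via completeness: Σ_{m} conj(Y_{6,m}) at Ω₁ times Y_{6,m} at Ω₂ —
  [-6]  conj(Y_{6,-6})(Ω₁) = -0.044251-0.035334i ; Y_{6,-6}(Ω₂) = +0.000001+0.000001i ; Δ = -0.000000-0.000000i
  [-5]  conj(Y_{6,-5})(Ω₁) = -0.106688+0.169597i ; Y_{6,-5}(Ω₂) = +0.000040+0.000026i ; Δ = -0.000009+0.000004i
  [-4]  conj(Y_{6,-4})(Ω₁) = +0.355367+0.171318i ; Y_{6,-4}(Ω₂) = +0.000732+0.000359i ; Δ = +0.000199+0.000253i
  [-3]  conj(Y_{6,-3})(Ω₁) = +0.137842-0.393535i ; Y_{6,-3}(Ω₂) = +0.008980+0.003199i ; Δ = +0.002497-0.003093i
  [-2]  conj(Y_{6,-2})(Ω₁) = -0.064125-0.014650i ; Y_{6,-2}(Ω₂) = +0.073898+0.017160i ; Δ = -0.004487-0.002183i
  [-1]  conj(Y_{6,-1})(Ω₁) = +0.039570-0.350863i ; Y_{6,-1}(Ω₂) = +0.374092+0.042865i ; Δ = +0.029842-0.129559i
  [+0]  conj(Y_{6,0})(Ω₁) = -0.175492-0.000000i ; Y_{6,0}(Ω₂) = +0.859796+0.000000i ; Δ = -0.150887-0.000000i
  [+1]  conj(Y_{6,1})(Ω₁) = -0.039570-0.350863i ; Y_{6,1}(Ω₂) = -0.374092+0.042865i ; Δ = +0.029842+0.129559i
  [+2]  conj(Y_{6,2})(Ω₁) = -0.064125+0.014650i ; Y_{6,2}(Ω₂) = +0.073898-0.017160i ; Δ = -0.004487+0.002183i
  [+3]  conj(Y_{6,3})(Ω₁) = -0.137842-0.393535i ; Y_{6,3}(Ω₂) = -0.008980+0.003199i ; Δ = +0.002497+0.003093i
  [+4]  conj(Y_{6,4})(Ω₁) = +0.355367-0.171318i ; Y_{6,4}(Ω₂) = +0.000732-0.000359i ; Δ = +0.000199-0.000253i
  [+5]  conj(Y_{6,5})(Ω₁) = +0.106688+0.169597i ; Y_{6,5}(Ω₂) = -0.000040+0.000026i ; Δ = -0.000009-0.000004i
  [+6]  conj(Y_{6,6})(Ω₁) = -0.044251+0.035334i ; Y_{6,6}(Ω₂) = +0.000001-0.000001i ; Δ = -0.000000+0.000000i
Accumulated sum -0.094804-0.000000i; after 4π/(2l+1) scaling, -0.091641-0.000000i ⇒ P_6 = -0.091641

-0.091641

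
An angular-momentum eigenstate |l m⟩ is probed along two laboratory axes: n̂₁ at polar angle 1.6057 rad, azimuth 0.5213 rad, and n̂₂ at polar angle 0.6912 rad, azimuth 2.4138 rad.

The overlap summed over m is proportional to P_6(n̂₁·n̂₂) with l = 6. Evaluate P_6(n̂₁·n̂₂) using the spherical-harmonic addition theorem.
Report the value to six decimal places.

-0.021854

Addition theorem: P_6(cos γ) = (4π/13) Σ_m Y*_{lm}(Ω₁) Y_{lm}(Ω₂), m = −6…6:
  term(m=-6) = +0.005488+0.014605i   from Y*(Ω₁)=-0.481276+0.006638i, Y(Ω₂)=-0.010982-0.030498i
  term(m=-5) = +0.007896-0.000298i   from Y*(Ω₁)=+0.050082-0.029688i, Y(Ω₂)=+0.119277+0.064755i
  term(m=-4) = -0.032053+0.109821i   from Y*(Ω₁)=+0.172769-0.305702i, Y(Ω₂)=-0.317188+0.074409i
  term(m=-3) = +0.025568+0.017706i   from Y*(Ω₁)=+0.000467+0.067764i, Y(Ω₂)=+0.263878-0.375484i
  term(m=-2) = -0.065496+0.049112i   from Y*(Ω₁)=+0.160357+0.274821i, Y(Ω₂)=+0.029577+0.255581i
  term(m=-1) = -0.005382-0.016150i   from Y*(Ω₁)=-0.061842-0.035515i, Y(Ω₂)=+0.178228+0.158792i
  term(m=+0) = +0.105352+0.000000i   from Y*(Ω₁)=-0.309747-0.000000i, Y(Ω₂)=-0.340123+0.000000i
  term(m=+1) = -0.005382+0.016150i   from Y*(Ω₁)=+0.061842-0.035515i, Y(Ω₂)=-0.178228+0.158792i
  term(m=+2) = -0.065496-0.049112i   from Y*(Ω₁)=+0.160357-0.274821i, Y(Ω₂)=+0.029577-0.255581i
  term(m=+3) = +0.025568-0.017706i   from Y*(Ω₁)=-0.000467+0.067764i, Y(Ω₂)=-0.263878-0.375484i
  term(m=+4) = -0.032053-0.109821i   from Y*(Ω₁)=+0.172769+0.305702i, Y(Ω₂)=-0.317188-0.074409i
  term(m=+5) = +0.007896+0.000298i   from Y*(Ω₁)=-0.050082-0.029688i, Y(Ω₂)=-0.119277+0.064755i
  term(m=+6) = +0.005488-0.014605i   from Y*(Ω₁)=-0.481276-0.006638i, Y(Ω₂)=-0.010982+0.030498i
Σ over m = -0.022609+0.000000i; ×(4π/13) → -0.021854+0.000000i. Real part: -0.021854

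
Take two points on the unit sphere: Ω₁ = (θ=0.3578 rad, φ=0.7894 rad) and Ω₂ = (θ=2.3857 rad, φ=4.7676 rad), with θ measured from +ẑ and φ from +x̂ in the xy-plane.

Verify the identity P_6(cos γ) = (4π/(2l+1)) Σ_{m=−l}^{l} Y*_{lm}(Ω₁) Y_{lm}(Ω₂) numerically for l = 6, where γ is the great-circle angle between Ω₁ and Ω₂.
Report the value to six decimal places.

Expand P_6 via completeness: Σ_{m} conj(Y_{6,m}) at Ω₁ times Y_{6,m} at Ω₂ —
  term(m=-6) = (0.000014, 0.000043)   from Y*(Ω₁)=(0.000021, -0.000891), Y(Ω₂)=(-0.047583, 0.016366)
  term(m=-5) = (-0.000771, 0.001318)   from Y*(Ω₁)=(-0.005721, -0.005955), Y(Ω₂)=(-0.050400, -0.177912)
  term(m=-4) = (-0.017322, 0.003599)   from Y*(Ω₁)=(-0.046424, -0.000743), Y(Ω₂)=(0.371797, -0.083471)
  term(m=-3) = (-0.060774, -0.044476)   from Y*(Ω₁)=(-0.124722, 0.121763), Y(Ω₂)=(0.071237, 0.426150)
  term(m=-2) = (-0.004788, -0.046581)   from Y*(Ω₁)=(-0.003392, 0.423788), Y(Ω₂)=(-0.109819, 0.012176)
  term(m=-1) = (-0.124066, 0.137471)   from Y*(Ω₁)=(0.388419, 0.391540), Y(Ω₂)=(0.018528, 0.335248)
  term(m=+0) = (-0.009065, 0.000000)   from Y*(Ω₁)=(0.041628, -0.000000), Y(Ω₂)=(-0.217749, 0.000000)
  term(m=+1) = (-0.124066, -0.137471)   from Y*(Ω₁)=(-0.388419, 0.391540), Y(Ω₂)=(-0.018528, 0.335248)
  term(m=+2) = (-0.004788, 0.046581)   from Y*(Ω₁)=(-0.003392, -0.423788), Y(Ω₂)=(-0.109819, -0.012176)
  term(m=+3) = (-0.060774, 0.044476)   from Y*(Ω₁)=(0.124722, 0.121763), Y(Ω₂)=(-0.071237, 0.426150)
  term(m=+4) = (-0.017322, -0.003599)   from Y*(Ω₁)=(-0.046424, 0.000743), Y(Ω₂)=(0.371797, 0.083471)
  term(m=+5) = (-0.000771, -0.001318)   from Y*(Ω₁)=(0.005721, -0.005955), Y(Ω₂)=(0.050400, -0.177912)
  term(m=+6) = (0.000014, -0.000043)   from Y*(Ω₁)=(0.000021, 0.000891), Y(Ω₂)=(-0.047583, -0.016366)
Σ over m = (-0.424480, -0.000000); ×(4π/13) → (-0.410321, -0.000000). Real part: -0.410321

-0.410321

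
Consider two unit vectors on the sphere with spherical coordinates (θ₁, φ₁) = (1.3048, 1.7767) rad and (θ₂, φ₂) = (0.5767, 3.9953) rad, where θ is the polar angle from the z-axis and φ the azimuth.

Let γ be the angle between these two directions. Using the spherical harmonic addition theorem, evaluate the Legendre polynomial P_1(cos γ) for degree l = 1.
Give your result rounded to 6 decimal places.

-0.097103

Expand P_1 via completeness: Σ_{m} conj(Y_{1,m}) at Ω₁ times Y_{1,m} at Ω₂ —
  m=-1: -0.06815 + 0.32630j × -0.12380 + 0.14199j = -0.03789 - 0.05007j  (running Σ = -0.03789 - 0.05007j)
  m=0: 0.12844 + 0.00000j × 0.40958 + 0.00000j = 0.05261 + 0.00000j  (running Σ = 0.01471 - 0.05007j)
  m=1: 0.06815 + 0.32630j × 0.12380 + 0.14199j = -0.03789 + 0.05007j  (running Σ = -0.02318 + 0.00000j)
Total Σ_m = -0.02318 + 0.00000j. Multiply by 4.188790: -0.09710 + 0.00000j. P_1(cos γ) = -0.097103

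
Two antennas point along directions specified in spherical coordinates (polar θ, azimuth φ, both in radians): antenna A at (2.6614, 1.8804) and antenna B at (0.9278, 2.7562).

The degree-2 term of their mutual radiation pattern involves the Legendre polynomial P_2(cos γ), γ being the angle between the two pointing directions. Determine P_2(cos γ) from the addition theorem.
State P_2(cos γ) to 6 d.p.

Term-by-term m-sum for l=2 (normalisation 4π/5 = 2.513274):
  m=-2: Y*=-0.06713 - 0.04784j  Y=0.17748 + 0.17237j  product -0.00367 - 0.02006j
  m=-1: Y*=0.09644 - 0.30147j  Y=-0.34352 - 0.13936j  product -0.07514 + 0.09012j
  m=+0: Y*=0.42887 + 0.00000j  Y=0.02477 + 0.00000j  product 0.01062 + 0.00000j
  m=+1: Y*=-0.09644 - 0.30147j  Y=0.34352 - 0.13936j  product -0.07514 - 0.09012j
  m=+2: Y*=-0.06713 + 0.04784j  Y=0.17748 - 0.17237j  product -0.00367 + 0.02006j
Accumulated sum -0.14699 + 0.00000j; after 4π/(2l+1) scaling, -0.36943 + 0.00000j ⇒ P_2 = -0.369431

-0.369431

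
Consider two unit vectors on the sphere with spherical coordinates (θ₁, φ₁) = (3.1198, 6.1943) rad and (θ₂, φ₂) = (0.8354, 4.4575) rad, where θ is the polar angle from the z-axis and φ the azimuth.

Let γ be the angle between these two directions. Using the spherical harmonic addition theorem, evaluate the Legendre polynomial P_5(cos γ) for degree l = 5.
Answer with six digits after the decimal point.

Term-by-term m-sum for l=5 (normalisation 4π/11 = 1.142397):
  term(m=-5) = (-0.000000, 0.000000)   from Y*(Ω₁)=(0.000000, -0.000000), Y(Ω₂)=(-0.099548, 0.030396)
  term(m=-4) = (-0.000000, -0.000000)   from Y*(Ω₁)=(-0.000000, 0.000000), Y(Ω₂)=(0.155956, 0.253665)
  term(m=-3) = (0.000006, -0.000011)   from Y*(Ω₁)=(0.000028, -0.000008), Y(Ω₂)=(0.297954, -0.310571)
  term(m=-2) = (0.000333, 0.000115)   from Y*(Ω₁)=(-0.001583, 0.000284), Y(Ω₂)=(-0.191147, -0.106864)
  term(m=-1) = (0.002291, -0.013672)   from Y*(Ω₁)=(0.055521, -0.004948), Y(Ω₂)=(0.062706, -0.240661)
  term(m=+0) = (0.273828, 0.000000)   from Y*(Ω₁)=(-0.932273, -0.000000), Y(Ω₂)=(-0.293721, 0.000000)
  term(m=+1) = (0.002291, 0.013672)   from Y*(Ω₁)=(-0.055521, -0.004948), Y(Ω₂)=(-0.062706, -0.240661)
  term(m=+2) = (0.000333, -0.000115)   from Y*(Ω₁)=(-0.001583, -0.000284), Y(Ω₂)=(-0.191147, 0.106864)
  term(m=+3) = (0.000006, 0.000011)   from Y*(Ω₁)=(-0.000028, -0.000008), Y(Ω₂)=(-0.297954, -0.310571)
  term(m=+4) = (-0.000000, 0.000000)   from Y*(Ω₁)=(-0.000000, -0.000000), Y(Ω₂)=(0.155956, -0.253665)
  term(m=+5) = (-0.000000, -0.000000)   from Y*(Ω₁)=(-0.000000, -0.000000), Y(Ω₂)=(0.099548, 0.030396)
Accumulated sum (0.279087, -0.000000); after 4π/(2l+1) scaling, (0.318828, -0.000000) ⇒ P_5 = 0.318828

0.318828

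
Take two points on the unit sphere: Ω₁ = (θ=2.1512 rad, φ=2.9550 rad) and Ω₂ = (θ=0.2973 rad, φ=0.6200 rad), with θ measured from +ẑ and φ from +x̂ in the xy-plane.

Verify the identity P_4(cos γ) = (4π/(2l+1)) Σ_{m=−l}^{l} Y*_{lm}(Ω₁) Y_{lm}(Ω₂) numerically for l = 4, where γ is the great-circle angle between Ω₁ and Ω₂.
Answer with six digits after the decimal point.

-0.416371

Summing Y*_{l m}(θ₁,φ₁)·Y_{l m}(θ₂,φ₂) over m ∈ [−4, 4]; prefactor 4π/(2·4+1) = 1.396263:
  [-4]  conj(Y_{4,-4})(Ω₁) = 0.15888 - 0.14694j ; Y_{4,-4}(Ω₂) = -0.00257 - 0.00200j ; Δ = -0.00070 + 0.00006j
  [-3]  conj(Y_{4,-3})(Ω₁) = 0.34012 - 0.21313j ; Y_{4,-3}(Ω₂) = -0.00858 - 0.02884j ; Δ = -0.00906 - 0.00798j
  [-2]  conj(Y_{4,-2})(Ω₁) = 0.24068 - 0.09423j ; Y_{4,-2}(Ω₂) = 0.05034 - 0.14659j ; Δ = -0.00170 - 0.04003j
  [-1]  conj(Y_{4,-1})(Ω₁) = -0.19081 + 0.03602j ; Y_{4,-1}(Ω₂) = 0.36660 - 0.26172j ; Δ = -0.06052 + 0.06314j
  [+0]  conj(Y_{4,0})(Ω₁) = -0.30215 + 0.00000j ; Y_{4,0}(Ω₂) = 0.51044 + 0.00000j ; Δ = -0.15423 + 0.00000j
  [+1]  conj(Y_{4,1})(Ω₁) = 0.19081 + 0.03602j ; Y_{4,1}(Ω₂) = -0.36660 - 0.26172j ; Δ = -0.06052 - 0.06314j
  [+2]  conj(Y_{4,2})(Ω₁) = 0.24068 + 0.09423j ; Y_{4,2}(Ω₂) = 0.05034 + 0.14659j ; Δ = -0.00170 + 0.04003j
  [+3]  conj(Y_{4,3})(Ω₁) = -0.34012 - 0.21313j ; Y_{4,3}(Ω₂) = 0.00858 - 0.02884j ; Δ = -0.00906 + 0.00798j
  [+4]  conj(Y_{4,4})(Ω₁) = 0.15888 + 0.14694j ; Y_{4,4}(Ω₂) = -0.00257 + 0.00200j ; Δ = -0.00070 - 0.00006j
Σ over m = -0.29820 + 0.00000j; ×(4π/9) → -0.41637 + 0.00000j. Real part: -0.416371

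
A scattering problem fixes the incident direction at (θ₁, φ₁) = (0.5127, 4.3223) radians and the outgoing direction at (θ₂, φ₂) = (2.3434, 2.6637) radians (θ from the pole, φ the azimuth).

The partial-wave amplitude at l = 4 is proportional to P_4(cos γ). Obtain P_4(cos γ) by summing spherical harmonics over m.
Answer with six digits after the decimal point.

-0.426790

Summing Y*_{l m}(θ₁,φ₁)·Y_{l m}(θ₂,φ₂) over m ∈ [−4, 4]; prefactor 4π/(2·4+1) = 1.396263:
  m=-4: Y*=+0.000267-0.025621i  Y=-0.038892+0.109675i  product +0.002800+0.001026i
  m=-3: Y*=+0.118553+0.050197i  Y=+0.043852+0.317808i  product -0.010754+0.039878i
  m=-2: Y*=-0.246915+0.244350i  Y=+0.238571+0.337726i  product -0.141430-0.025095i
  m=-1: Y*=-0.178075-0.433105i  Y=+0.086183+0.044637i  product +0.003986-0.045275i
  m=+0: Y*=+0.042483-0.000000i  Y=-0.349964+0.000000i  product -0.014867+0.000000i
  m=+1: Y*=+0.178075-0.433105i  Y=-0.086183+0.044637i  product +0.003986+0.045275i
  m=+2: Y*=-0.246915-0.244350i  Y=+0.238571-0.337726i  product -0.141430+0.025095i
  m=+3: Y*=-0.118553+0.050197i  Y=-0.043852+0.317808i  product -0.010754-0.039878i
  m=+4: Y*=+0.000267+0.025621i  Y=-0.038892-0.109675i  product +0.002800-0.001026i
Total Σ_m = -0.305666-0.000000i. Multiply by 1.396263: -0.426790-0.000000i. P_4(cos γ) = -0.426790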